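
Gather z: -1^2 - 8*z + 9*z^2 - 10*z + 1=9*z^2 - 18*z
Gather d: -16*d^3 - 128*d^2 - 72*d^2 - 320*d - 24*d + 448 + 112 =-16*d^3 - 200*d^2 - 344*d + 560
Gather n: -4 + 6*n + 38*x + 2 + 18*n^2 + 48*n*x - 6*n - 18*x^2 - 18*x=18*n^2 + 48*n*x - 18*x^2 + 20*x - 2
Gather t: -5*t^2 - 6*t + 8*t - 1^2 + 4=-5*t^2 + 2*t + 3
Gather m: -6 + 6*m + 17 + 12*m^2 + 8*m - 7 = 12*m^2 + 14*m + 4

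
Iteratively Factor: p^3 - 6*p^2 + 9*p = (p)*(p^2 - 6*p + 9) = p*(p - 3)*(p - 3)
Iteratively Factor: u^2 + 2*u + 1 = (u + 1)*(u + 1)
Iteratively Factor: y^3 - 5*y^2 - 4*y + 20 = (y + 2)*(y^2 - 7*y + 10) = (y - 2)*(y + 2)*(y - 5)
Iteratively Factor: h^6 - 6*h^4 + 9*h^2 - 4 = (h + 1)*(h^5 - h^4 - 5*h^3 + 5*h^2 + 4*h - 4) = (h - 1)*(h + 1)*(h^4 - 5*h^2 + 4) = (h - 1)^2*(h + 1)*(h^3 + h^2 - 4*h - 4) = (h - 1)^2*(h + 1)*(h + 2)*(h^2 - h - 2) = (h - 1)^2*(h + 1)^2*(h + 2)*(h - 2)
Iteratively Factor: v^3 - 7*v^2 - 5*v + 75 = (v + 3)*(v^2 - 10*v + 25) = (v - 5)*(v + 3)*(v - 5)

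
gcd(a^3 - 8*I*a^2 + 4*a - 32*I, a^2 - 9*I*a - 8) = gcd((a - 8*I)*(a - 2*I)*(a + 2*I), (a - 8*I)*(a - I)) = a - 8*I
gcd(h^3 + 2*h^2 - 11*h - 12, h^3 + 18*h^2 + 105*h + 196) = h + 4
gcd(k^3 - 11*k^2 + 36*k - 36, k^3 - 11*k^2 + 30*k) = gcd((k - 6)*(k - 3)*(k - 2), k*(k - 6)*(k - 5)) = k - 6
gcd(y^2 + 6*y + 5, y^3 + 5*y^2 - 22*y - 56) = 1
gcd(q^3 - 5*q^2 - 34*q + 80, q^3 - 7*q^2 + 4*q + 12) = q - 2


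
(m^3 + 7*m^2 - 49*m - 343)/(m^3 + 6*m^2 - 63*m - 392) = (m - 7)/(m - 8)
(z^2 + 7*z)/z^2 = (z + 7)/z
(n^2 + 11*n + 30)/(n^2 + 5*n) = (n + 6)/n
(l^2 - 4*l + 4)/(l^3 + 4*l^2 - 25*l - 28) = (l^2 - 4*l + 4)/(l^3 + 4*l^2 - 25*l - 28)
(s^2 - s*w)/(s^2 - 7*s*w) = (s - w)/(s - 7*w)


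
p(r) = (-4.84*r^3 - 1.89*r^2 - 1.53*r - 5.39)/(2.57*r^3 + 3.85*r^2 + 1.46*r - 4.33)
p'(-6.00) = -0.07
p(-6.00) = -2.28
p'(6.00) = -0.03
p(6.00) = -1.62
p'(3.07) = -0.02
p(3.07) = -1.52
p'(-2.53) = 0.15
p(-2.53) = -2.59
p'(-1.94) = 1.21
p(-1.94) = -2.26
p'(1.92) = 0.31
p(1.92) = -1.61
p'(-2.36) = 0.33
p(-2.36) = -2.55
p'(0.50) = 12.80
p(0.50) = 3.12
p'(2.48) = 0.05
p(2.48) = -1.52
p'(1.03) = 10.03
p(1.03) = -3.51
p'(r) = (-14.52*r^2 - 3.78*r - 1.53)/(2.57*r^3 + 3.85*r^2 + 1.46*r - 4.33) + (-7.71*r^2 - 7.7*r - 1.46)*(-4.84*r^3 - 1.89*r^2 - 1.53*r - 5.39)/(2.57*r^3 + 3.85*r^2 + 1.46*r - 4.33)^2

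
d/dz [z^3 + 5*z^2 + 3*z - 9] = 3*z^2 + 10*z + 3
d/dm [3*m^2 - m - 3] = 6*m - 1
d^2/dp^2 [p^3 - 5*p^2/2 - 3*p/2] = 6*p - 5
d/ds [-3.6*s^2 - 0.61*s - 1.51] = -7.2*s - 0.61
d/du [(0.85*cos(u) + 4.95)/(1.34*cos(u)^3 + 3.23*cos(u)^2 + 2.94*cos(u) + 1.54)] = (2.278*cos(u)^3 + 22.6445*cos(u)^2 + 31.977*cos(u) + 13.244)*sin(u)/(1.7956*cos(u)^6 + 8.6564*cos(u)^5 + 18.3121*cos(u)^4 + 23.1196*cos(u)^3 + 18.592*cos(u)^2 + 9.0552*cos(u) + 2.3716)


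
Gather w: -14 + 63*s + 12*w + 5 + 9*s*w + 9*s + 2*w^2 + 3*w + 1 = 72*s + 2*w^2 + w*(9*s + 15) - 8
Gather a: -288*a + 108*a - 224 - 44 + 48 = -180*a - 220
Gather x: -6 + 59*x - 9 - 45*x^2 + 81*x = -45*x^2 + 140*x - 15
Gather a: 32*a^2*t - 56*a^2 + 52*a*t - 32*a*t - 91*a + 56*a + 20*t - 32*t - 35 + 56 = a^2*(32*t - 56) + a*(20*t - 35) - 12*t + 21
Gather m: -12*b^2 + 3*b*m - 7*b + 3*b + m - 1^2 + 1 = -12*b^2 - 4*b + m*(3*b + 1)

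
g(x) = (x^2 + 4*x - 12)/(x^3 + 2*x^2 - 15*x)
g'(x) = (2*x + 4)/(x^3 + 2*x^2 - 15*x) + (-3*x^2 - 4*x + 15)*(x^2 + 4*x - 12)/(x^3 + 2*x^2 - 15*x)^2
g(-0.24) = -3.49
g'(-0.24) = -13.92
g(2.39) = -0.30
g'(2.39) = -1.14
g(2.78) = -1.44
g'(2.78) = -7.85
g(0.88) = 0.70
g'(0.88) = -1.11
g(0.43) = 1.68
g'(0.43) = -4.38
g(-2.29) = -0.48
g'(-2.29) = -0.14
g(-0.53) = -1.65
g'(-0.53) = -2.87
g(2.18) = -0.11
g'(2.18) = -0.72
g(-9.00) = -0.08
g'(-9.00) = 0.00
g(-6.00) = 0.00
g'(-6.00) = 0.15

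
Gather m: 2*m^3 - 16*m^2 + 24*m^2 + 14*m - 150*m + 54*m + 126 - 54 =2*m^3 + 8*m^2 - 82*m + 72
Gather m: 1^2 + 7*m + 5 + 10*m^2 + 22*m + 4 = 10*m^2 + 29*m + 10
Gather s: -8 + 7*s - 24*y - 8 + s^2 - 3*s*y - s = s^2 + s*(6 - 3*y) - 24*y - 16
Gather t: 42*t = 42*t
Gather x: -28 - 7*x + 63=35 - 7*x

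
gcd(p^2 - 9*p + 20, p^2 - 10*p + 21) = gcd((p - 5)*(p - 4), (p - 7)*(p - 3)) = 1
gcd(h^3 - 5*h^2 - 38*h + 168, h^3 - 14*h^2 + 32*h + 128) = 1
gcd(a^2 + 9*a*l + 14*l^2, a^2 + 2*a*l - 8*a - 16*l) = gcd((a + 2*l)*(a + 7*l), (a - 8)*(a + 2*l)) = a + 2*l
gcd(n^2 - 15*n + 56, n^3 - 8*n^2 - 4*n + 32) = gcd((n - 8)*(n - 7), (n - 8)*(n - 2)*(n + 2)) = n - 8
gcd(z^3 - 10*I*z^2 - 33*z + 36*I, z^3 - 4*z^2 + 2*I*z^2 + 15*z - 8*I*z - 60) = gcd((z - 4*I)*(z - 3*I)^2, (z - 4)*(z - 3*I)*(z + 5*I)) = z - 3*I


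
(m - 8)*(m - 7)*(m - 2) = m^3 - 17*m^2 + 86*m - 112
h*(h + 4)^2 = h^3 + 8*h^2 + 16*h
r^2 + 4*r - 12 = (r - 2)*(r + 6)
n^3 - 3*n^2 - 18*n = n*(n - 6)*(n + 3)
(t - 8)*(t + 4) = t^2 - 4*t - 32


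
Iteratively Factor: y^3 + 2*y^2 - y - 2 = (y + 1)*(y^2 + y - 2) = (y + 1)*(y + 2)*(y - 1)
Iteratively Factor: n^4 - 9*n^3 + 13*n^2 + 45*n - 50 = (n - 5)*(n^3 - 4*n^2 - 7*n + 10) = (n - 5)*(n + 2)*(n^2 - 6*n + 5) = (n - 5)^2*(n + 2)*(n - 1)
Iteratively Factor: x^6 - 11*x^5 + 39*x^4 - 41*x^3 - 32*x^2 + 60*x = (x - 2)*(x^5 - 9*x^4 + 21*x^3 + x^2 - 30*x) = (x - 2)^2*(x^4 - 7*x^3 + 7*x^2 + 15*x) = (x - 2)^2*(x + 1)*(x^3 - 8*x^2 + 15*x) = (x - 5)*(x - 2)^2*(x + 1)*(x^2 - 3*x) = (x - 5)*(x - 3)*(x - 2)^2*(x + 1)*(x)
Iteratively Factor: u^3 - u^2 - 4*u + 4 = (u + 2)*(u^2 - 3*u + 2) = (u - 1)*(u + 2)*(u - 2)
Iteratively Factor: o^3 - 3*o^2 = (o)*(o^2 - 3*o) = o*(o - 3)*(o)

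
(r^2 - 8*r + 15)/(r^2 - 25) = (r - 3)/(r + 5)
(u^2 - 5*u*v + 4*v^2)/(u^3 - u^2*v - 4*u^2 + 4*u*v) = (u - 4*v)/(u*(u - 4))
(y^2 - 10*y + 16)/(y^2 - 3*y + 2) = (y - 8)/(y - 1)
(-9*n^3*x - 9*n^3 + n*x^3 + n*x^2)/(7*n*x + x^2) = n*(-9*n^2*x - 9*n^2 + x^3 + x^2)/(x*(7*n + x))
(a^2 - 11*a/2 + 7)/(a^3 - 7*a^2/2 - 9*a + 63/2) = (a - 2)/(a^2 - 9)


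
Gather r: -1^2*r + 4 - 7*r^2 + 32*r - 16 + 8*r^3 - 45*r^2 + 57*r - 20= 8*r^3 - 52*r^2 + 88*r - 32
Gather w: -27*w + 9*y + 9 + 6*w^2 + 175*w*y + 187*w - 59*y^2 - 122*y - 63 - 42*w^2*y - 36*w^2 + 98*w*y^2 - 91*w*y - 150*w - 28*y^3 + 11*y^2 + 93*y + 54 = w^2*(-42*y - 30) + w*(98*y^2 + 84*y + 10) - 28*y^3 - 48*y^2 - 20*y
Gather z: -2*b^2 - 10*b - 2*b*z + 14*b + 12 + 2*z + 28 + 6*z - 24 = -2*b^2 + 4*b + z*(8 - 2*b) + 16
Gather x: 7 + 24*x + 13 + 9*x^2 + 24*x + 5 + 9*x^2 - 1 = 18*x^2 + 48*x + 24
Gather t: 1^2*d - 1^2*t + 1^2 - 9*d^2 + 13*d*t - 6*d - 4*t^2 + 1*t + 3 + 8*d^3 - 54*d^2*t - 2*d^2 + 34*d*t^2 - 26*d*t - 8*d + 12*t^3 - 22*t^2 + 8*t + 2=8*d^3 - 11*d^2 - 13*d + 12*t^3 + t^2*(34*d - 26) + t*(-54*d^2 - 13*d + 8) + 6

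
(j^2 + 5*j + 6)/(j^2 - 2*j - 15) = (j + 2)/(j - 5)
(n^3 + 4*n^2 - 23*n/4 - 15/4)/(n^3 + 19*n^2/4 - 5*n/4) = (4*n^2 - 4*n - 3)/(n*(4*n - 1))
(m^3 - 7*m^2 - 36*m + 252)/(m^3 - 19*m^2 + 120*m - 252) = (m + 6)/(m - 6)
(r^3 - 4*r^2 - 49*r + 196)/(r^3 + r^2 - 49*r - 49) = (r - 4)/(r + 1)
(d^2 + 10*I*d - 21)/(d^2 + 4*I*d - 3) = (d + 7*I)/(d + I)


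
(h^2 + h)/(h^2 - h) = (h + 1)/(h - 1)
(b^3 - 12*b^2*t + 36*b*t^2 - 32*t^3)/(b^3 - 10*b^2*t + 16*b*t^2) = (b - 2*t)/b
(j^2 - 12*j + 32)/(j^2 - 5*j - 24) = (j - 4)/(j + 3)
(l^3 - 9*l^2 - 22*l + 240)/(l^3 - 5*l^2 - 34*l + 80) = (l - 6)/(l - 2)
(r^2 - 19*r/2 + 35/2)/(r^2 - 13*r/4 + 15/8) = 4*(r - 7)/(4*r - 3)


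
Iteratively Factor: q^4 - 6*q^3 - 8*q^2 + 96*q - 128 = (q - 2)*(q^3 - 4*q^2 - 16*q + 64) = (q - 4)*(q - 2)*(q^2 - 16) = (q - 4)^2*(q - 2)*(q + 4)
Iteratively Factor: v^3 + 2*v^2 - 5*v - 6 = (v - 2)*(v^2 + 4*v + 3) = (v - 2)*(v + 1)*(v + 3)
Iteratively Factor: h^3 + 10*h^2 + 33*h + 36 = (h + 4)*(h^2 + 6*h + 9) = (h + 3)*(h + 4)*(h + 3)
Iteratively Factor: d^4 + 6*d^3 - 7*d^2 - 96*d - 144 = (d + 4)*(d^3 + 2*d^2 - 15*d - 36) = (d + 3)*(d + 4)*(d^2 - d - 12) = (d + 3)^2*(d + 4)*(d - 4)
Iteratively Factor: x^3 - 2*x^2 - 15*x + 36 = (x - 3)*(x^2 + x - 12) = (x - 3)^2*(x + 4)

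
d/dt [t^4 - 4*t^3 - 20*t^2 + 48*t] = 4*t^3 - 12*t^2 - 40*t + 48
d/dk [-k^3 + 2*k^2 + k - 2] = -3*k^2 + 4*k + 1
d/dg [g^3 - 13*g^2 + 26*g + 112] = 3*g^2 - 26*g + 26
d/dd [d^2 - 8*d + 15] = 2*d - 8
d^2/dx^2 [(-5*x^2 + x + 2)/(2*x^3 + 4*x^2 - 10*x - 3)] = 2*(-20*x^6 + 12*x^5 - 228*x^4 - 246*x^3 - 168*x^2 - 168*x + 149)/(8*x^9 + 48*x^8 - 24*x^7 - 452*x^6 - 24*x^5 + 1416*x^4 - 226*x^3 - 792*x^2 - 270*x - 27)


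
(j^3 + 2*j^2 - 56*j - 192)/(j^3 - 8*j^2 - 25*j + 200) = (j^2 + 10*j + 24)/(j^2 - 25)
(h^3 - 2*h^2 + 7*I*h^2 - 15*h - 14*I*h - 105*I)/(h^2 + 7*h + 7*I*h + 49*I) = (h^2 - 2*h - 15)/(h + 7)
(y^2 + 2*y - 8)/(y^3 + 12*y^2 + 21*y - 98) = (y + 4)/(y^2 + 14*y + 49)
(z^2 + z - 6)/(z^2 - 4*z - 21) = (z - 2)/(z - 7)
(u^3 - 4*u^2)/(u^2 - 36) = u^2*(u - 4)/(u^2 - 36)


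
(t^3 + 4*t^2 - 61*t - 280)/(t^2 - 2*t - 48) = (t^2 + 12*t + 35)/(t + 6)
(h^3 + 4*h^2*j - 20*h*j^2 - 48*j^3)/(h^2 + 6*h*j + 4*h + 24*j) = (h^2 - 2*h*j - 8*j^2)/(h + 4)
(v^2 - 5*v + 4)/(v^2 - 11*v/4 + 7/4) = 4*(v - 4)/(4*v - 7)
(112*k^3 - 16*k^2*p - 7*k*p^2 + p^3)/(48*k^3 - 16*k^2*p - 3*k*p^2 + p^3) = (-7*k + p)/(-3*k + p)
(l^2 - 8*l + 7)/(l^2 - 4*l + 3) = (l - 7)/(l - 3)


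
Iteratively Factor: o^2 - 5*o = (o)*(o - 5)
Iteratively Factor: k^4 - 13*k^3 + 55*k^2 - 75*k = (k - 5)*(k^3 - 8*k^2 + 15*k) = k*(k - 5)*(k^2 - 8*k + 15) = k*(k - 5)^2*(k - 3)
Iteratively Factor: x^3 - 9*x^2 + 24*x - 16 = (x - 4)*(x^2 - 5*x + 4) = (x - 4)*(x - 1)*(x - 4)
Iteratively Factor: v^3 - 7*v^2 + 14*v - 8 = (v - 4)*(v^2 - 3*v + 2) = (v - 4)*(v - 1)*(v - 2)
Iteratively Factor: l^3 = (l)*(l^2) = l^2*(l)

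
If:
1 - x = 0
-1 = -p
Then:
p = 1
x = 1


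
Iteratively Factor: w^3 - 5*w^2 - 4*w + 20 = (w + 2)*(w^2 - 7*w + 10) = (w - 2)*(w + 2)*(w - 5)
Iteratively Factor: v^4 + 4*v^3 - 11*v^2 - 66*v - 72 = (v + 3)*(v^3 + v^2 - 14*v - 24) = (v - 4)*(v + 3)*(v^2 + 5*v + 6) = (v - 4)*(v + 3)^2*(v + 2)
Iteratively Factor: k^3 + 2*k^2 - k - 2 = (k + 1)*(k^2 + k - 2) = (k + 1)*(k + 2)*(k - 1)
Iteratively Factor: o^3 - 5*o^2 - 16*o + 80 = (o - 5)*(o^2 - 16) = (o - 5)*(o + 4)*(o - 4)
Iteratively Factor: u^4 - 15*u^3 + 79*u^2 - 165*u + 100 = (u - 5)*(u^3 - 10*u^2 + 29*u - 20) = (u - 5)*(u - 1)*(u^2 - 9*u + 20) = (u - 5)*(u - 4)*(u - 1)*(u - 5)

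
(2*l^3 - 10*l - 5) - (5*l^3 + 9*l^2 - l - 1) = -3*l^3 - 9*l^2 - 9*l - 4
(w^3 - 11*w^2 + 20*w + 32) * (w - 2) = w^4 - 13*w^3 + 42*w^2 - 8*w - 64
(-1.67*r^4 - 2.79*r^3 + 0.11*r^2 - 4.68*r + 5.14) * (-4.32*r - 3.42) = 7.2144*r^5 + 17.7642*r^4 + 9.0666*r^3 + 19.8414*r^2 - 6.1992*r - 17.5788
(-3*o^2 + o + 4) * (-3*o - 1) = 9*o^3 - 13*o - 4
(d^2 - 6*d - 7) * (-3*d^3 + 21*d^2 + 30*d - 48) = -3*d^5 + 39*d^4 - 75*d^3 - 375*d^2 + 78*d + 336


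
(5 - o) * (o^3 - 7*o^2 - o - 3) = -o^4 + 12*o^3 - 34*o^2 - 2*o - 15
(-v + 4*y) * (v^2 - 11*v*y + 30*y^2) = -v^3 + 15*v^2*y - 74*v*y^2 + 120*y^3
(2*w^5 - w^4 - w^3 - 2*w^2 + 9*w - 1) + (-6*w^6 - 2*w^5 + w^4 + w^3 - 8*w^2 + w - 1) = -6*w^6 - 10*w^2 + 10*w - 2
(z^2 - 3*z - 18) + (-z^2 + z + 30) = 12 - 2*z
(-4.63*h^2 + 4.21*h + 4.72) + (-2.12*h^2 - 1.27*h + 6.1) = -6.75*h^2 + 2.94*h + 10.82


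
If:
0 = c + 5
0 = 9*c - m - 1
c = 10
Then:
No Solution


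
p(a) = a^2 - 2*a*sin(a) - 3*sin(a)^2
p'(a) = -2*a*cos(a) + 2*a - 6*sin(a)*cos(a) - 2*sin(a)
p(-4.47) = 25.83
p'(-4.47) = -11.63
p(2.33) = 0.47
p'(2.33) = 9.41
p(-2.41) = 1.25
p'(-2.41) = -10.05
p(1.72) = -3.38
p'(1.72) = 2.86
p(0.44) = -0.73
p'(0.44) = -3.08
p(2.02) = -1.99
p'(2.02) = 6.34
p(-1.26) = -3.53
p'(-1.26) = 1.90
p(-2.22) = -0.51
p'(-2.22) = -8.42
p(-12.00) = 156.01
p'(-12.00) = -7.54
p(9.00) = 73.07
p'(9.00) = 35.83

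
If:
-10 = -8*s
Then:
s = 5/4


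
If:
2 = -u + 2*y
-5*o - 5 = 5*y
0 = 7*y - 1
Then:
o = -8/7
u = -12/7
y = 1/7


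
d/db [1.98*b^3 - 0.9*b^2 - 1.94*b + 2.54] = 5.94*b^2 - 1.8*b - 1.94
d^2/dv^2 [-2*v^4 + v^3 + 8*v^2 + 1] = -24*v^2 + 6*v + 16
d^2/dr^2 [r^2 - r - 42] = 2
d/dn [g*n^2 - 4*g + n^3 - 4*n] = 2*g*n + 3*n^2 - 4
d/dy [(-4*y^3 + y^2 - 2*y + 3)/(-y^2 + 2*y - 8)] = 2*(2*y^4 - 8*y^3 + 48*y^2 - 5*y + 5)/(y^4 - 4*y^3 + 20*y^2 - 32*y + 64)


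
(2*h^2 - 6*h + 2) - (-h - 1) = 2*h^2 - 5*h + 3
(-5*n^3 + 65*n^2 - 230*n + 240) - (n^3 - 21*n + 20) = -6*n^3 + 65*n^2 - 209*n + 220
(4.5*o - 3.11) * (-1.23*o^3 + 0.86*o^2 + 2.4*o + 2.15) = -5.535*o^4 + 7.6953*o^3 + 8.1254*o^2 + 2.211*o - 6.6865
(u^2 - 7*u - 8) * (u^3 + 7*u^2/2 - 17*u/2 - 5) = u^5 - 7*u^4/2 - 41*u^3 + 53*u^2/2 + 103*u + 40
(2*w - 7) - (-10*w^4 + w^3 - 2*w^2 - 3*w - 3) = 10*w^4 - w^3 + 2*w^2 + 5*w - 4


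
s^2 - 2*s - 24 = (s - 6)*(s + 4)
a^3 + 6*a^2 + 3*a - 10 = (a - 1)*(a + 2)*(a + 5)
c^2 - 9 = (c - 3)*(c + 3)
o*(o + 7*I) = o^2 + 7*I*o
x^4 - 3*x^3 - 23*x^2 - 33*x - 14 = (x - 7)*(x + 1)^2*(x + 2)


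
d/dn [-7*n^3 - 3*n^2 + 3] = 3*n*(-7*n - 2)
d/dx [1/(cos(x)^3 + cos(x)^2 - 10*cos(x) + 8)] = (3*cos(x)^2 + 2*cos(x) - 10)*sin(x)/(cos(x)^3 + cos(x)^2 - 10*cos(x) + 8)^2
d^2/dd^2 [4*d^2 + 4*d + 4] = 8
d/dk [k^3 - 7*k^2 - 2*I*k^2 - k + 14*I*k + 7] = 3*k^2 - 14*k - 4*I*k - 1 + 14*I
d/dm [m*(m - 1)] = 2*m - 1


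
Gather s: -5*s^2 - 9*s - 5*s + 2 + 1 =-5*s^2 - 14*s + 3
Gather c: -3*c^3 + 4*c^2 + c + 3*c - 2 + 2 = -3*c^3 + 4*c^2 + 4*c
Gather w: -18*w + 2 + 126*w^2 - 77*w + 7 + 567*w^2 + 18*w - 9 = 693*w^2 - 77*w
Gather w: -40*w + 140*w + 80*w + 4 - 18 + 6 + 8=180*w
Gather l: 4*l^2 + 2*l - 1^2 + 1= 4*l^2 + 2*l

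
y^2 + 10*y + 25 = (y + 5)^2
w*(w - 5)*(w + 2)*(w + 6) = w^4 + 3*w^3 - 28*w^2 - 60*w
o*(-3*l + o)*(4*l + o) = -12*l^2*o + l*o^2 + o^3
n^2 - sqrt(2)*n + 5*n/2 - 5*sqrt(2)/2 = (n + 5/2)*(n - sqrt(2))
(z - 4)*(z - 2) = z^2 - 6*z + 8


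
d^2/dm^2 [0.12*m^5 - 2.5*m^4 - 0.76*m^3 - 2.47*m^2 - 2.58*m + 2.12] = 2.4*m^3 - 30.0*m^2 - 4.56*m - 4.94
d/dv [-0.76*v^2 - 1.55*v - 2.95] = -1.52*v - 1.55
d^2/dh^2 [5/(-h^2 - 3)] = 30*(1 - h^2)/(h^2 + 3)^3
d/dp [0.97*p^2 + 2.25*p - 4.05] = 1.94*p + 2.25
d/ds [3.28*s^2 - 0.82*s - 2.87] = 6.56*s - 0.82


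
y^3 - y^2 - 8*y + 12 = (y - 2)^2*(y + 3)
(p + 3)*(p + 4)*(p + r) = p^3 + p^2*r + 7*p^2 + 7*p*r + 12*p + 12*r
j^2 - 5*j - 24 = (j - 8)*(j + 3)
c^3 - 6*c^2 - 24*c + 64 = (c - 8)*(c - 2)*(c + 4)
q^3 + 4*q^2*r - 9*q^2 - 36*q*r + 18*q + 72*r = (q - 6)*(q - 3)*(q + 4*r)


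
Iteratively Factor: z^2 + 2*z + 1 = (z + 1)*(z + 1)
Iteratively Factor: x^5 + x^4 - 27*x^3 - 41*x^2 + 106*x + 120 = (x + 1)*(x^4 - 27*x^2 - 14*x + 120) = (x - 2)*(x + 1)*(x^3 + 2*x^2 - 23*x - 60) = (x - 2)*(x + 1)*(x + 4)*(x^2 - 2*x - 15) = (x - 5)*(x - 2)*(x + 1)*(x + 4)*(x + 3)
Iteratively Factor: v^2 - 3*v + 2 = (v - 2)*(v - 1)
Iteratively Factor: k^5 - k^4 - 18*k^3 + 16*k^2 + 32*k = (k + 4)*(k^4 - 5*k^3 + 2*k^2 + 8*k) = (k - 2)*(k + 4)*(k^3 - 3*k^2 - 4*k) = k*(k - 2)*(k + 4)*(k^2 - 3*k - 4) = k*(k - 2)*(k + 1)*(k + 4)*(k - 4)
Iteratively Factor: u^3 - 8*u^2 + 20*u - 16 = (u - 2)*(u^2 - 6*u + 8) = (u - 2)^2*(u - 4)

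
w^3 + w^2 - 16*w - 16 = (w - 4)*(w + 1)*(w + 4)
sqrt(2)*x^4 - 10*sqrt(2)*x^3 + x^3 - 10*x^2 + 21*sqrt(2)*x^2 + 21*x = x*(x - 7)*(x - 3)*(sqrt(2)*x + 1)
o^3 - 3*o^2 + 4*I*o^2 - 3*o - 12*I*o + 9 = (o - 3)*(o + I)*(o + 3*I)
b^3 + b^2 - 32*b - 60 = (b - 6)*(b + 2)*(b + 5)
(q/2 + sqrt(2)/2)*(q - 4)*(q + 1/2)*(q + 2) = q^4/2 - 3*q^3/4 + sqrt(2)*q^3/2 - 9*q^2/2 - 3*sqrt(2)*q^2/4 - 9*sqrt(2)*q/2 - 2*q - 2*sqrt(2)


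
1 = 1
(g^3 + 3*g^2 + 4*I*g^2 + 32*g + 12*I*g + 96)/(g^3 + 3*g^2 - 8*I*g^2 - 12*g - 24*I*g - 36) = (g^2 + 4*I*g + 32)/(g^2 - 8*I*g - 12)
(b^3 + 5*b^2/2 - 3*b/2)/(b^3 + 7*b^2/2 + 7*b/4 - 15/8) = 4*b*(b + 3)/(4*b^2 + 16*b + 15)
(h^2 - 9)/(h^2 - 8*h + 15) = (h + 3)/(h - 5)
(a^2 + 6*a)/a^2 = (a + 6)/a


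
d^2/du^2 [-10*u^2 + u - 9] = -20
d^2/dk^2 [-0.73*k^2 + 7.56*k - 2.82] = -1.46000000000000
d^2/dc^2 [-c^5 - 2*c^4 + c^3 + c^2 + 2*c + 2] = -20*c^3 - 24*c^2 + 6*c + 2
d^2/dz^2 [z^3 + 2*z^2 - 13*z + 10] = 6*z + 4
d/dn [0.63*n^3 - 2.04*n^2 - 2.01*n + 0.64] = 1.89*n^2 - 4.08*n - 2.01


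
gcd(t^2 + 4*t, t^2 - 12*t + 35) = 1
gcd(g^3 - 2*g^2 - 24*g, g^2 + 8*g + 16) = g + 4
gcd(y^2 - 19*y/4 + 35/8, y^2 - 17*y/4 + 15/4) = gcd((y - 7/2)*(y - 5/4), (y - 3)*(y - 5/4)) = y - 5/4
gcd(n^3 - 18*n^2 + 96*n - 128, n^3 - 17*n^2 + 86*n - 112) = n^2 - 10*n + 16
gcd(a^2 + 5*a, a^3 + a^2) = a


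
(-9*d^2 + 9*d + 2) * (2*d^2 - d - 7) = -18*d^4 + 27*d^3 + 58*d^2 - 65*d - 14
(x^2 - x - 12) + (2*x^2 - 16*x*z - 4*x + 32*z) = 3*x^2 - 16*x*z - 5*x + 32*z - 12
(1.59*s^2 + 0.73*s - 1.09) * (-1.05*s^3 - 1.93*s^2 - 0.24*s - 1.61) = -1.6695*s^5 - 3.8352*s^4 - 0.646*s^3 - 0.6314*s^2 - 0.9137*s + 1.7549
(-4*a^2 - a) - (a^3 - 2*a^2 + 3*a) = -a^3 - 2*a^2 - 4*a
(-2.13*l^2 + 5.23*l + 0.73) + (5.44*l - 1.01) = -2.13*l^2 + 10.67*l - 0.28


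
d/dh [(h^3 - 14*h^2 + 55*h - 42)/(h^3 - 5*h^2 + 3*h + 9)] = (9*h^3 - 77*h^2 + 155*h - 207)/(h^5 - 7*h^4 + 10*h^3 + 18*h^2 - 27*h - 27)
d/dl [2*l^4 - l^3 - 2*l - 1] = 8*l^3 - 3*l^2 - 2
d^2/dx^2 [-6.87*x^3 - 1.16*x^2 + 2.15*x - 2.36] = -41.22*x - 2.32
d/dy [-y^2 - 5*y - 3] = -2*y - 5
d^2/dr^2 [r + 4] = 0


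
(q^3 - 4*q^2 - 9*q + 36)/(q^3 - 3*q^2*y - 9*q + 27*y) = (4 - q)/(-q + 3*y)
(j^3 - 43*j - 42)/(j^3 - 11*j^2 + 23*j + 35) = (j + 6)/(j - 5)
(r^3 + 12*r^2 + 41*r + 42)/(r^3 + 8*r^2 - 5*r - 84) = (r^2 + 5*r + 6)/(r^2 + r - 12)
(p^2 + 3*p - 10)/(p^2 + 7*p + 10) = (p - 2)/(p + 2)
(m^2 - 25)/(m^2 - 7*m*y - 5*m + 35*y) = (-m - 5)/(-m + 7*y)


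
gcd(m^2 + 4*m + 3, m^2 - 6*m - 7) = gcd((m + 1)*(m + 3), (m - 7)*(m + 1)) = m + 1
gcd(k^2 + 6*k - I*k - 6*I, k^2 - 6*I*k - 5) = k - I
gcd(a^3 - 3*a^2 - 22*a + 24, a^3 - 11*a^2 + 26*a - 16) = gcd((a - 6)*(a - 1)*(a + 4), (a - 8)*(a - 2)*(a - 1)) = a - 1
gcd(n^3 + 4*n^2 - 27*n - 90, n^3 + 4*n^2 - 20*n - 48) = n + 6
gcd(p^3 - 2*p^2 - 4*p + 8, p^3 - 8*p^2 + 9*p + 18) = 1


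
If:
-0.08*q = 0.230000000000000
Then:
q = -2.88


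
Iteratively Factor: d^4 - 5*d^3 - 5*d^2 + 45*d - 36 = (d - 3)*(d^3 - 2*d^2 - 11*d + 12) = (d - 3)*(d + 3)*(d^2 - 5*d + 4) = (d - 3)*(d - 1)*(d + 3)*(d - 4)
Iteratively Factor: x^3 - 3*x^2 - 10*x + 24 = (x + 3)*(x^2 - 6*x + 8) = (x - 4)*(x + 3)*(x - 2)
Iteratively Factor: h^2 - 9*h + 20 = (h - 4)*(h - 5)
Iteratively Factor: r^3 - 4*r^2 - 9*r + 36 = (r - 4)*(r^2 - 9) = (r - 4)*(r + 3)*(r - 3)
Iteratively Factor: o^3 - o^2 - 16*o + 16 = (o + 4)*(o^2 - 5*o + 4) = (o - 4)*(o + 4)*(o - 1)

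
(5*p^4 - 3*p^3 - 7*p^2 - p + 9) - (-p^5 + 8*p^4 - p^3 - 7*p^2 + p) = p^5 - 3*p^4 - 2*p^3 - 2*p + 9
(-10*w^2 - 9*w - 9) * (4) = -40*w^2 - 36*w - 36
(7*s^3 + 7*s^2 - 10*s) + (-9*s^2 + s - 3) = 7*s^3 - 2*s^2 - 9*s - 3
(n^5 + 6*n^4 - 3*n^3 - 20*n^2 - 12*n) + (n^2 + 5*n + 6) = n^5 + 6*n^4 - 3*n^3 - 19*n^2 - 7*n + 6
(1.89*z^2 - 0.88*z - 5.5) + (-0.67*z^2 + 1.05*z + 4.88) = 1.22*z^2 + 0.17*z - 0.62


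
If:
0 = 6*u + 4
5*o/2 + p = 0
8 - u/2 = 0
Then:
No Solution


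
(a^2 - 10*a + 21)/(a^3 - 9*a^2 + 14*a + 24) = (a^2 - 10*a + 21)/(a^3 - 9*a^2 + 14*a + 24)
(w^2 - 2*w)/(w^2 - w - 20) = w*(2 - w)/(-w^2 + w + 20)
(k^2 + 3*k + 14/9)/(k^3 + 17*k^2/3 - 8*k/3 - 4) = (k + 7/3)/(k^2 + 5*k - 6)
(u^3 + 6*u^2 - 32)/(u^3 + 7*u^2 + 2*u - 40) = (u + 4)/(u + 5)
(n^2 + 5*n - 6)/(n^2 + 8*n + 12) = (n - 1)/(n + 2)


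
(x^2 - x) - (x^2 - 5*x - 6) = 4*x + 6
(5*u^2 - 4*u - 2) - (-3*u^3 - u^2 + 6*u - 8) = 3*u^3 + 6*u^2 - 10*u + 6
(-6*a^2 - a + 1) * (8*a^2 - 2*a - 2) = -48*a^4 + 4*a^3 + 22*a^2 - 2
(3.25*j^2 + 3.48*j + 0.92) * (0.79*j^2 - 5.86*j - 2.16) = 2.5675*j^4 - 16.2958*j^3 - 26.686*j^2 - 12.908*j - 1.9872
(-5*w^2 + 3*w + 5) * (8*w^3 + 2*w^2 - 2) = -40*w^5 + 14*w^4 + 46*w^3 + 20*w^2 - 6*w - 10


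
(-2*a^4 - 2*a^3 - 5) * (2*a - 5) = -4*a^5 + 6*a^4 + 10*a^3 - 10*a + 25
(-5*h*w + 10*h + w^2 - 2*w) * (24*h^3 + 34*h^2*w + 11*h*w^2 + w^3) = -120*h^4*w + 240*h^4 - 146*h^3*w^2 + 292*h^3*w - 21*h^2*w^3 + 42*h^2*w^2 + 6*h*w^4 - 12*h*w^3 + w^5 - 2*w^4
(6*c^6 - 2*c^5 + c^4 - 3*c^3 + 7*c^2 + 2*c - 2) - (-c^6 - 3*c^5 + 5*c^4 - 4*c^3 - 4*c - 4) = 7*c^6 + c^5 - 4*c^4 + c^3 + 7*c^2 + 6*c + 2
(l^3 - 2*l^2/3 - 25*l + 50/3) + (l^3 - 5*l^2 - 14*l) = 2*l^3 - 17*l^2/3 - 39*l + 50/3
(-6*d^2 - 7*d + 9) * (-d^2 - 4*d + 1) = 6*d^4 + 31*d^3 + 13*d^2 - 43*d + 9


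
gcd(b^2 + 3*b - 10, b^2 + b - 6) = b - 2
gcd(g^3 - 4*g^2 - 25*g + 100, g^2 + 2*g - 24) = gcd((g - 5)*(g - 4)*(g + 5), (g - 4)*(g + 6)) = g - 4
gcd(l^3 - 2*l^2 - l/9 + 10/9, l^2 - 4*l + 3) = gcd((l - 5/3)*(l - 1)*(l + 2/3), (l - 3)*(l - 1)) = l - 1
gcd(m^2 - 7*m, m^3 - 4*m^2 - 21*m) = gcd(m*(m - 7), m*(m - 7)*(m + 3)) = m^2 - 7*m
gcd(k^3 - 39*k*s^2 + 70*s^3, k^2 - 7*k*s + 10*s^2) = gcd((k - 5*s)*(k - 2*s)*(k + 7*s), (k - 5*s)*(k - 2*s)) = k^2 - 7*k*s + 10*s^2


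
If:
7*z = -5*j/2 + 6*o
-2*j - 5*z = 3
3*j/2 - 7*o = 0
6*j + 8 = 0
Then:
No Solution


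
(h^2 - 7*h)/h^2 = (h - 7)/h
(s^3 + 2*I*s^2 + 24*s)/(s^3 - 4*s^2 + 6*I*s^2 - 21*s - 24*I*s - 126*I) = s*(s - 4*I)/(s^2 - 4*s - 21)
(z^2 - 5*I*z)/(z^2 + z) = (z - 5*I)/(z + 1)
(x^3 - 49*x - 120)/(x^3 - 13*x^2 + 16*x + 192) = (x + 5)/(x - 8)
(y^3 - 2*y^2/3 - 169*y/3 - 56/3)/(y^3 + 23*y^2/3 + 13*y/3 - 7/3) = (3*y^2 - 23*y - 8)/(3*y^2 + 2*y - 1)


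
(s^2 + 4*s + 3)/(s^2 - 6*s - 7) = (s + 3)/(s - 7)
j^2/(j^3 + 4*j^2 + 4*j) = j/(j^2 + 4*j + 4)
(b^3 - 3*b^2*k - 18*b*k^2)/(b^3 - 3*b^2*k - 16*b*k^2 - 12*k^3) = b*(b + 3*k)/(b^2 + 3*b*k + 2*k^2)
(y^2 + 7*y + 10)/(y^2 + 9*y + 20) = (y + 2)/(y + 4)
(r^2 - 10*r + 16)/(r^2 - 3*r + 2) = (r - 8)/(r - 1)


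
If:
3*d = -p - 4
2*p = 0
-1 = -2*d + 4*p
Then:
No Solution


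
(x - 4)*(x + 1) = x^2 - 3*x - 4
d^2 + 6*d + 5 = (d + 1)*(d + 5)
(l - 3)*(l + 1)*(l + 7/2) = l^3 + 3*l^2/2 - 10*l - 21/2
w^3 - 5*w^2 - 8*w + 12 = (w - 6)*(w - 1)*(w + 2)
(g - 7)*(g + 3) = g^2 - 4*g - 21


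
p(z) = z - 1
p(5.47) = 4.47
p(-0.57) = -1.57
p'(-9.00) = 1.00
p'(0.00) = 1.00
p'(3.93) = 1.00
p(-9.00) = -10.00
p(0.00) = -1.00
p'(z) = 1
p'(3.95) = 1.00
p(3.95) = 2.95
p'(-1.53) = 1.00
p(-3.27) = -4.27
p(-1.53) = -2.53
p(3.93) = 2.93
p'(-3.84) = 1.00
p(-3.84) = -4.84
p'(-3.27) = 1.00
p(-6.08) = -7.08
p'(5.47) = 1.00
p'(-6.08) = 1.00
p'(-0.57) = 1.00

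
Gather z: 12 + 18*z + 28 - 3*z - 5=15*z + 35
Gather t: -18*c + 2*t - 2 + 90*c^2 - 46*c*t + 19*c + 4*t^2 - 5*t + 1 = 90*c^2 + c + 4*t^2 + t*(-46*c - 3) - 1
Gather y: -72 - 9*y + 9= -9*y - 63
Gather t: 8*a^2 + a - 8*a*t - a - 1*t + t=8*a^2 - 8*a*t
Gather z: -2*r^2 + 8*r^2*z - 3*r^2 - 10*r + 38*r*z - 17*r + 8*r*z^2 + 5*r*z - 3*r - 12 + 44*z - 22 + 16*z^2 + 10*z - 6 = -5*r^2 - 30*r + z^2*(8*r + 16) + z*(8*r^2 + 43*r + 54) - 40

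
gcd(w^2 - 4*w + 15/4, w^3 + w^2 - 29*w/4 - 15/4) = w - 5/2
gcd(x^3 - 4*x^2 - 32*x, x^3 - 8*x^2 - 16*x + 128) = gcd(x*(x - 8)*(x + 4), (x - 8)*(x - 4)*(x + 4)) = x^2 - 4*x - 32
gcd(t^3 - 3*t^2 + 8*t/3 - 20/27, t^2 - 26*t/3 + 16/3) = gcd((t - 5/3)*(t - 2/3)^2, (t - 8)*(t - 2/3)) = t - 2/3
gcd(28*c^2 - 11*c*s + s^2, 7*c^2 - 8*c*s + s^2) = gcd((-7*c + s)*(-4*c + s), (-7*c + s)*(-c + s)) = -7*c + s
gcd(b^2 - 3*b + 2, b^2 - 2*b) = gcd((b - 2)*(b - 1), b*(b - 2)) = b - 2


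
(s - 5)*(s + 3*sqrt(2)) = s^2 - 5*s + 3*sqrt(2)*s - 15*sqrt(2)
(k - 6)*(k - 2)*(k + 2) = k^3 - 6*k^2 - 4*k + 24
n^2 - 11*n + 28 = (n - 7)*(n - 4)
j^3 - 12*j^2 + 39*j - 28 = (j - 7)*(j - 4)*(j - 1)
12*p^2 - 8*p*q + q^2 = (-6*p + q)*(-2*p + q)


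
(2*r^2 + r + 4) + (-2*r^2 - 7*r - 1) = 3 - 6*r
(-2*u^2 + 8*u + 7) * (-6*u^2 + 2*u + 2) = 12*u^4 - 52*u^3 - 30*u^2 + 30*u + 14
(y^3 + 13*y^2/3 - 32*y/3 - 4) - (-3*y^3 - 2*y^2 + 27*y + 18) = 4*y^3 + 19*y^2/3 - 113*y/3 - 22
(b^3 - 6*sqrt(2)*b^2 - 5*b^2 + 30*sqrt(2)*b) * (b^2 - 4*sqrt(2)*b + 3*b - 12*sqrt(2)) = b^5 - 10*sqrt(2)*b^4 - 2*b^4 + 20*sqrt(2)*b^3 + 33*b^3 - 96*b^2 + 150*sqrt(2)*b^2 - 720*b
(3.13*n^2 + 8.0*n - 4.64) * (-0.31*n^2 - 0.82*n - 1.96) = -0.9703*n^4 - 5.0466*n^3 - 11.2564*n^2 - 11.8752*n + 9.0944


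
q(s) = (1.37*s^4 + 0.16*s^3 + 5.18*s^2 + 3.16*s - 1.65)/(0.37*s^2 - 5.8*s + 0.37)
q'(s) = (5.8 - 0.74*s)*(1.37*s^4 + 0.16*s^3 + 5.18*s^2 + 3.16*s - 1.65)/(0.37*s^2 - 5.8*s + 0.37)^2 + (5.48*s^3 + 0.48*s^2 + 10.36*s + 3.16)/(0.37*s^2 - 5.8*s + 0.37) = (1.0138*s^5 - 23.7788*s^4 + 0.1716*s^3 - 31.0356*s^2 + 5.0542*s - 8.4008)/(0.1369*s^4 - 4.292*s^3 + 33.9138*s^2 - 4.292*s + 0.1369)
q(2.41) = -7.37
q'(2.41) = -6.81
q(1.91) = -4.56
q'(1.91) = -4.58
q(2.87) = -11.10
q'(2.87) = -9.49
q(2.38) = -7.17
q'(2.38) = -6.65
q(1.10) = -1.85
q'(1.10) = -2.37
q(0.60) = -0.78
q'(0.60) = -2.20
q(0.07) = 41.05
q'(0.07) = -7015.69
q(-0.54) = -0.49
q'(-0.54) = -1.71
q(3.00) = -12.39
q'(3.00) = -10.38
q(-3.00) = 6.74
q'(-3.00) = -5.57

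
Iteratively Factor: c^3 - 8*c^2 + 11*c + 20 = (c - 4)*(c^2 - 4*c - 5) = (c - 4)*(c + 1)*(c - 5)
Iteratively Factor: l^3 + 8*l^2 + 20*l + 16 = (l + 4)*(l^2 + 4*l + 4) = (l + 2)*(l + 4)*(l + 2)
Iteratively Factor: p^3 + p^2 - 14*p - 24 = (p + 3)*(p^2 - 2*p - 8) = (p - 4)*(p + 3)*(p + 2)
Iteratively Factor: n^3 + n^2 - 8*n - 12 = (n - 3)*(n^2 + 4*n + 4) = (n - 3)*(n + 2)*(n + 2)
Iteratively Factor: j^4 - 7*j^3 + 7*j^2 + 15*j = (j + 1)*(j^3 - 8*j^2 + 15*j) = (j - 5)*(j + 1)*(j^2 - 3*j) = (j - 5)*(j - 3)*(j + 1)*(j)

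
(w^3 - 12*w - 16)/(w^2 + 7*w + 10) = (w^2 - 2*w - 8)/(w + 5)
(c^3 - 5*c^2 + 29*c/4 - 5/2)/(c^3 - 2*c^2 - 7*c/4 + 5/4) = (c - 2)/(c + 1)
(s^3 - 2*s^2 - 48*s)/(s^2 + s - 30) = s*(s - 8)/(s - 5)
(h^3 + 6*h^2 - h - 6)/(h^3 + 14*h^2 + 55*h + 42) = (h - 1)/(h + 7)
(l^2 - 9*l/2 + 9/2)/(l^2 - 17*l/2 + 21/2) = (l - 3)/(l - 7)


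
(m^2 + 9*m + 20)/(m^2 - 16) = (m + 5)/(m - 4)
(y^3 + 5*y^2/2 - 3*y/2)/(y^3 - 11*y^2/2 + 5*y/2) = (y + 3)/(y - 5)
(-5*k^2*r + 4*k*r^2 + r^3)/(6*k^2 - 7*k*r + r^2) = r*(5*k + r)/(-6*k + r)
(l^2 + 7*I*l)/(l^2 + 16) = l*(l + 7*I)/(l^2 + 16)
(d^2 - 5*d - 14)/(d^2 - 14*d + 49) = (d + 2)/(d - 7)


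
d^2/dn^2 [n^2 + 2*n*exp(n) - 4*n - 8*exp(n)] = 2*n*exp(n) - 4*exp(n) + 2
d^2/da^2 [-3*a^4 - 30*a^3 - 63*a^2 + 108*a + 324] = -36*a^2 - 180*a - 126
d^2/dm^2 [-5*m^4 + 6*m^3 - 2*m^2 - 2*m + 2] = -60*m^2 + 36*m - 4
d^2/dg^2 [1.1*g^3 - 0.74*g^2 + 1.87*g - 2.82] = 6.6*g - 1.48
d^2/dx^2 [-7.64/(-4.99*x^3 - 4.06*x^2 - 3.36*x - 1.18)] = (-(228.7416*x + 62.0368)*(4.99*x^3 + 4.06*x^2 + 3.36*x + 1.18) + 7.64*(14.97*x^2 + 8.12*x + 3.36)*(29.94*x^2 + 16.24*x + 6.72))/(4.99*x^3 + 4.06*x^2 + 3.36*x + 1.18)^3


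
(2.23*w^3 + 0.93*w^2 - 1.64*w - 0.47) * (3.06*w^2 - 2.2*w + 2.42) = 6.8238*w^5 - 2.0602*w^4 - 1.6678*w^3 + 4.4204*w^2 - 2.9348*w - 1.1374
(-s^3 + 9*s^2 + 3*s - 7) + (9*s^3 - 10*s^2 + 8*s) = 8*s^3 - s^2 + 11*s - 7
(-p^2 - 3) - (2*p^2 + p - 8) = -3*p^2 - p + 5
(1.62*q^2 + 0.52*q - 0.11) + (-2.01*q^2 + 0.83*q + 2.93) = -0.39*q^2 + 1.35*q + 2.82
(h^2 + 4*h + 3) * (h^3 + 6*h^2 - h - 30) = h^5 + 10*h^4 + 26*h^3 - 16*h^2 - 123*h - 90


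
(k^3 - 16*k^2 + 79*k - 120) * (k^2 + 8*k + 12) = k^5 - 8*k^4 - 37*k^3 + 320*k^2 - 12*k - 1440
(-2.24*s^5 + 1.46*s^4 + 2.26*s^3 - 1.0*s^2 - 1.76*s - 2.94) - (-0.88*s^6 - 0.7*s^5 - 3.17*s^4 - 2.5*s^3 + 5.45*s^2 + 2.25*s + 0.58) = 0.88*s^6 - 1.54*s^5 + 4.63*s^4 + 4.76*s^3 - 6.45*s^2 - 4.01*s - 3.52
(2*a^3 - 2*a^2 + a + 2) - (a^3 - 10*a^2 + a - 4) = a^3 + 8*a^2 + 6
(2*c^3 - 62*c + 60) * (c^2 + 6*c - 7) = 2*c^5 + 12*c^4 - 76*c^3 - 312*c^2 + 794*c - 420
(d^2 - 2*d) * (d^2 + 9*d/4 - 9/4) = d^4 + d^3/4 - 27*d^2/4 + 9*d/2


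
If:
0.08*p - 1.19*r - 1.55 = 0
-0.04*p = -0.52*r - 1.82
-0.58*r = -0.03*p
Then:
No Solution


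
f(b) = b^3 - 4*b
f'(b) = 3*b^2 - 4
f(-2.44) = -4.77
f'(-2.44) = 13.86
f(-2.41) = -4.36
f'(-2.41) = 13.42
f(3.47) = 27.90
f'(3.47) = 32.12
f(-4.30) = -62.31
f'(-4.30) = 51.47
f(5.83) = 174.84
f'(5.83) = 97.97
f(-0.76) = 2.60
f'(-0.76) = -2.27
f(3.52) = 29.53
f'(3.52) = 33.17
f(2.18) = 1.64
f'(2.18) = 10.26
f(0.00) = 0.00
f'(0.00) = -4.00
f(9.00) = 693.00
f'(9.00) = 239.00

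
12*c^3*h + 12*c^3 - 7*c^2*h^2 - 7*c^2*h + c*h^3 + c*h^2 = (-4*c + h)*(-3*c + h)*(c*h + c)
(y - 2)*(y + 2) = y^2 - 4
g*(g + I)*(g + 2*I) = g^3 + 3*I*g^2 - 2*g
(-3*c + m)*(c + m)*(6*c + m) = -18*c^3 - 15*c^2*m + 4*c*m^2 + m^3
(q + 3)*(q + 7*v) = q^2 + 7*q*v + 3*q + 21*v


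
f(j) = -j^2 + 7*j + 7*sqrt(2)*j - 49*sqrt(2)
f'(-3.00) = 22.90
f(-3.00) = -128.99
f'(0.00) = 16.90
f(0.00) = -69.30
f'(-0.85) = 18.60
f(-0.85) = -84.38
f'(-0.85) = 18.60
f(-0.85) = -84.38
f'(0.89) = 15.12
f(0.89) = -55.05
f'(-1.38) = 19.66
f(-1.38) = -94.52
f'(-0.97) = 18.84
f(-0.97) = -86.63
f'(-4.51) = 25.92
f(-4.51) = -165.85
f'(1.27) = 14.36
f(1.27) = -49.45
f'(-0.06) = 17.02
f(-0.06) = -70.31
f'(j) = -2*j + 7 + 7*sqrt(2)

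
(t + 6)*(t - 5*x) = t^2 - 5*t*x + 6*t - 30*x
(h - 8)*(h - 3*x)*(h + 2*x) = h^3 - h^2*x - 8*h^2 - 6*h*x^2 + 8*h*x + 48*x^2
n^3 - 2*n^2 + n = n*(n - 1)^2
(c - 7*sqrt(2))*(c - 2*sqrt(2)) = c^2 - 9*sqrt(2)*c + 28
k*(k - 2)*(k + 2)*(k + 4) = k^4 + 4*k^3 - 4*k^2 - 16*k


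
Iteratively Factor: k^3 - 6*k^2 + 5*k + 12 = (k - 3)*(k^2 - 3*k - 4) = (k - 3)*(k + 1)*(k - 4)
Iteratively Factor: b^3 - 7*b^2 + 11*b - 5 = (b - 1)*(b^2 - 6*b + 5) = (b - 5)*(b - 1)*(b - 1)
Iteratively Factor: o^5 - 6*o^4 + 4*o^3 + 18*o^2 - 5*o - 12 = (o - 3)*(o^4 - 3*o^3 - 5*o^2 + 3*o + 4) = (o - 3)*(o + 1)*(o^3 - 4*o^2 - o + 4) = (o - 3)*(o + 1)^2*(o^2 - 5*o + 4) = (o - 3)*(o - 1)*(o + 1)^2*(o - 4)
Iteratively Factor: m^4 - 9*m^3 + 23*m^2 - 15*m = (m - 3)*(m^3 - 6*m^2 + 5*m) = (m - 5)*(m - 3)*(m^2 - m) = (m - 5)*(m - 3)*(m - 1)*(m)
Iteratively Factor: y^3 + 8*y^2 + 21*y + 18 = (y + 3)*(y^2 + 5*y + 6) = (y + 3)^2*(y + 2)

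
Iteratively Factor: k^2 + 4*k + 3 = (k + 1)*(k + 3)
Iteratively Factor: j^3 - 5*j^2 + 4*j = (j - 4)*(j^2 - j) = (j - 4)*(j - 1)*(j)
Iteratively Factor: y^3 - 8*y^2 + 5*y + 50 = (y - 5)*(y^2 - 3*y - 10) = (y - 5)^2*(y + 2)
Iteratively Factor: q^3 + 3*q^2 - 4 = (q + 2)*(q^2 + q - 2) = (q - 1)*(q + 2)*(q + 2)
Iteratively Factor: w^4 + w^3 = (w)*(w^3 + w^2) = w^2*(w^2 + w) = w^2*(w + 1)*(w)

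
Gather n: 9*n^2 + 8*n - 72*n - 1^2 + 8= 9*n^2 - 64*n + 7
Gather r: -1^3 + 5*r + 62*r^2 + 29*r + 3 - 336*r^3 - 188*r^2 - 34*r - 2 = -336*r^3 - 126*r^2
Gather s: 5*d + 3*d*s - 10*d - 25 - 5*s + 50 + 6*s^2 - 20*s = -5*d + 6*s^2 + s*(3*d - 25) + 25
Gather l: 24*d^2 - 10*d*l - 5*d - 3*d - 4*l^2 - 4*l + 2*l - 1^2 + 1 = 24*d^2 - 8*d - 4*l^2 + l*(-10*d - 2)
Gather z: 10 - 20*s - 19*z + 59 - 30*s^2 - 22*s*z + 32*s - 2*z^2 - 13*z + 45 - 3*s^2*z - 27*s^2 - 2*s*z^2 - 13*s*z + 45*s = -57*s^2 + 57*s + z^2*(-2*s - 2) + z*(-3*s^2 - 35*s - 32) + 114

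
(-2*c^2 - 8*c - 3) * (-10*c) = 20*c^3 + 80*c^2 + 30*c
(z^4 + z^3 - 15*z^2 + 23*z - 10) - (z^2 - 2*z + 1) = z^4 + z^3 - 16*z^2 + 25*z - 11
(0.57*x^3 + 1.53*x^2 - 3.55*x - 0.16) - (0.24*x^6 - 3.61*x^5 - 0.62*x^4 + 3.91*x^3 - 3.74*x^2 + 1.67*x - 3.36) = -0.24*x^6 + 3.61*x^5 + 0.62*x^4 - 3.34*x^3 + 5.27*x^2 - 5.22*x + 3.2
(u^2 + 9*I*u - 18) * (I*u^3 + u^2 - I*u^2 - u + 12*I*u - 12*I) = I*u^5 - 8*u^4 - I*u^4 + 8*u^3 + 3*I*u^3 - 126*u^2 - 3*I*u^2 + 126*u - 216*I*u + 216*I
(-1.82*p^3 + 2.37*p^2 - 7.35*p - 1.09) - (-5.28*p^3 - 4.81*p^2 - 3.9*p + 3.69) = 3.46*p^3 + 7.18*p^2 - 3.45*p - 4.78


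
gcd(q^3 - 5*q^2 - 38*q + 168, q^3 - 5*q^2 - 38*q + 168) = q^3 - 5*q^2 - 38*q + 168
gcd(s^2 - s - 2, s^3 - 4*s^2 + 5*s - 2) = s - 2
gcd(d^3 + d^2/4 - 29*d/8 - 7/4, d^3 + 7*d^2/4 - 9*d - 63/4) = d + 7/4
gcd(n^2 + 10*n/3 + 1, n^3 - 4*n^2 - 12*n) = 1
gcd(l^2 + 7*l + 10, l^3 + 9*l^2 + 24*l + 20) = l^2 + 7*l + 10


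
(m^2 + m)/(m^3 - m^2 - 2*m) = 1/(m - 2)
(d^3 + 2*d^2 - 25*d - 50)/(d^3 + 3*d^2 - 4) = (d^2 - 25)/(d^2 + d - 2)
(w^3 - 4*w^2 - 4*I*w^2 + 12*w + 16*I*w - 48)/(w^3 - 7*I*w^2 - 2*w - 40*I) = (w^2 + w*(-4 - 6*I) + 24*I)/(w^2 - 9*I*w - 20)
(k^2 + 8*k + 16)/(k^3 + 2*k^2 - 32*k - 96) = 1/(k - 6)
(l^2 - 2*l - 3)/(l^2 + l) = (l - 3)/l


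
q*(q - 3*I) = q^2 - 3*I*q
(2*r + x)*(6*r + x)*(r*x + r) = 12*r^3*x + 12*r^3 + 8*r^2*x^2 + 8*r^2*x + r*x^3 + r*x^2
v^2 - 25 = (v - 5)*(v + 5)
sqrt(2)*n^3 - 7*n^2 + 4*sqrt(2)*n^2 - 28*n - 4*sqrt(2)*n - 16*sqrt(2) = (n + 4)*(n - 4*sqrt(2))*(sqrt(2)*n + 1)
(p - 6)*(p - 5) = p^2 - 11*p + 30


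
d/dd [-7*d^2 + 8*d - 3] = 8 - 14*d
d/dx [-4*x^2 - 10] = -8*x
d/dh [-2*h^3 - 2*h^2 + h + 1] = -6*h^2 - 4*h + 1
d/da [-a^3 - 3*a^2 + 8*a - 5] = -3*a^2 - 6*a + 8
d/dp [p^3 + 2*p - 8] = 3*p^2 + 2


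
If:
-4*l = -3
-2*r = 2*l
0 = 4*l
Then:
No Solution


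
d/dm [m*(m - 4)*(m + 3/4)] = 3*m^2 - 13*m/2 - 3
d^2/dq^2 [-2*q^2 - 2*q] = -4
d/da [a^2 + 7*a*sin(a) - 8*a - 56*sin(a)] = 7*a*cos(a) + 2*a + 7*sin(a) - 56*cos(a) - 8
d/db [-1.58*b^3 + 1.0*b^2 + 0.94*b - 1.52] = -4.74*b^2 + 2.0*b + 0.94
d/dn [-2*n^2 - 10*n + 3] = -4*n - 10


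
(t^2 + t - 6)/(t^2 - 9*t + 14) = (t + 3)/(t - 7)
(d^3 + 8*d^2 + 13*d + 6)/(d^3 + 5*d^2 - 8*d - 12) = (d + 1)/(d - 2)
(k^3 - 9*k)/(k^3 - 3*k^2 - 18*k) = (k - 3)/(k - 6)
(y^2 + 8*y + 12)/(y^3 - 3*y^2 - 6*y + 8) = (y + 6)/(y^2 - 5*y + 4)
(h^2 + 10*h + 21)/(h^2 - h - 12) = (h + 7)/(h - 4)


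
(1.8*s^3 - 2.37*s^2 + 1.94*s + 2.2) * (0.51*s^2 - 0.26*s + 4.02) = 0.918*s^5 - 1.6767*s^4 + 8.8416*s^3 - 8.9098*s^2 + 7.2268*s + 8.844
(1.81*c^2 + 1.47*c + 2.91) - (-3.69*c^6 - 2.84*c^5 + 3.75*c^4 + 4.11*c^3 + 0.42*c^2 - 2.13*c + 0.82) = 3.69*c^6 + 2.84*c^5 - 3.75*c^4 - 4.11*c^3 + 1.39*c^2 + 3.6*c + 2.09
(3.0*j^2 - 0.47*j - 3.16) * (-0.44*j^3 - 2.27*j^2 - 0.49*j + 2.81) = -1.32*j^5 - 6.6032*j^4 + 0.9873*j^3 + 15.8335*j^2 + 0.2277*j - 8.8796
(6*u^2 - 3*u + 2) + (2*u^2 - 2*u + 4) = 8*u^2 - 5*u + 6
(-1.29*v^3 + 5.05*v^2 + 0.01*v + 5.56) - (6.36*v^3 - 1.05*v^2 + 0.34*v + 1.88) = -7.65*v^3 + 6.1*v^2 - 0.33*v + 3.68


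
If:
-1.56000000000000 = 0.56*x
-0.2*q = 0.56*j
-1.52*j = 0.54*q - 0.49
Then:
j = 61.25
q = -171.50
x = -2.79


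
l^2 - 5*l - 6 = (l - 6)*(l + 1)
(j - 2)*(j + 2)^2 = j^3 + 2*j^2 - 4*j - 8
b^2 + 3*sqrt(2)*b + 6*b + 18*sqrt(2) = (b + 6)*(b + 3*sqrt(2))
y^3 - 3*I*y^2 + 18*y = y*(y - 6*I)*(y + 3*I)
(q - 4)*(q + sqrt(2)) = q^2 - 4*q + sqrt(2)*q - 4*sqrt(2)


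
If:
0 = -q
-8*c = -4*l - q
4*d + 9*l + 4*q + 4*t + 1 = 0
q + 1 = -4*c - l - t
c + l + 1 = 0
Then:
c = -1/3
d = 1/4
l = -2/3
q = 0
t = 1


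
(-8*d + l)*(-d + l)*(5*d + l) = 40*d^3 - 37*d^2*l - 4*d*l^2 + l^3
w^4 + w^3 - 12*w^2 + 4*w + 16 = (w - 2)^2*(w + 1)*(w + 4)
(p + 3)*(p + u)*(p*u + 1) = p^3*u + p^2*u^2 + 3*p^2*u + p^2 + 3*p*u^2 + p*u + 3*p + 3*u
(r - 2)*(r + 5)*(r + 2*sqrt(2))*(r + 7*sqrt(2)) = r^4 + 3*r^3 + 9*sqrt(2)*r^3 + 18*r^2 + 27*sqrt(2)*r^2 - 90*sqrt(2)*r + 84*r - 280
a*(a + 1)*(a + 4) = a^3 + 5*a^2 + 4*a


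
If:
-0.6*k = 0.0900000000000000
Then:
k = -0.15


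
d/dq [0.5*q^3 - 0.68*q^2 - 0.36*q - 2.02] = 1.5*q^2 - 1.36*q - 0.36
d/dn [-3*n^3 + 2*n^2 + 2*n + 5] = -9*n^2 + 4*n + 2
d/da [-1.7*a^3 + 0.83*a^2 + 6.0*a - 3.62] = -5.1*a^2 + 1.66*a + 6.0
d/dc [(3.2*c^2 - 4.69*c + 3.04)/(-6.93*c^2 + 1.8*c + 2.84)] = (-26.7417*c^2 + 60.3104*c - 18.7916)/(48.0249*c^4 - 24.948*c^3 - 36.1224*c^2 + 10.224*c + 8.0656)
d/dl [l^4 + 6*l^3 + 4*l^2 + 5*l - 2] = 4*l^3 + 18*l^2 + 8*l + 5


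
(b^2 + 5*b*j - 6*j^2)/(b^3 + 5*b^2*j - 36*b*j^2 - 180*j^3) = (b - j)/(b^2 - b*j - 30*j^2)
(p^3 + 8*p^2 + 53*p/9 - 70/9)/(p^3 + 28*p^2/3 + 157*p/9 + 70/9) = (3*p - 2)/(3*p + 2)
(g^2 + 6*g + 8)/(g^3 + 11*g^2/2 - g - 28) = 2*(g + 2)/(2*g^2 + 3*g - 14)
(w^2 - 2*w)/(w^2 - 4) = w/(w + 2)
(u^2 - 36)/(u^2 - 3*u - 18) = (u + 6)/(u + 3)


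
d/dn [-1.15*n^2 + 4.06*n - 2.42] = 4.06 - 2.3*n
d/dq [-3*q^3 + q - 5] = 1 - 9*q^2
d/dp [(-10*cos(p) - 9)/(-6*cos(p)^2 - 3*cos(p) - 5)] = (60*cos(p)^2 + 108*cos(p) - 23)*sin(p)/(-6*sin(p)^2 + 3*cos(p) + 11)^2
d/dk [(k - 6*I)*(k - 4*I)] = 2*k - 10*I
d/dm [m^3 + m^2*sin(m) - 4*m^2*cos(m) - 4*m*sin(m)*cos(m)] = 4*m^2*sin(m) + m^2*cos(m) + 3*m^2 + 2*m*sin(m) - 8*m*cos(m) - 4*m*cos(2*m) - 2*sin(2*m)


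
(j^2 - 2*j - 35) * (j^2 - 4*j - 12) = j^4 - 6*j^3 - 39*j^2 + 164*j + 420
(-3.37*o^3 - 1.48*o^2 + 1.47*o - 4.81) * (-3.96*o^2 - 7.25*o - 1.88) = 13.3452*o^5 + 30.2933*o^4 + 11.2444*o^3 + 11.1725*o^2 + 32.1089*o + 9.0428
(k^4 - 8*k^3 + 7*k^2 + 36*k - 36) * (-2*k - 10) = -2*k^5 + 6*k^4 + 66*k^3 - 142*k^2 - 288*k + 360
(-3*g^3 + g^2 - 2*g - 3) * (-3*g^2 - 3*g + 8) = 9*g^5 + 6*g^4 - 21*g^3 + 23*g^2 - 7*g - 24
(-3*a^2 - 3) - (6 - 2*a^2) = -a^2 - 9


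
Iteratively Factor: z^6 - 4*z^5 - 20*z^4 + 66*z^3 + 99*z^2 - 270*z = (z + 3)*(z^5 - 7*z^4 + z^3 + 63*z^2 - 90*z) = z*(z + 3)*(z^4 - 7*z^3 + z^2 + 63*z - 90) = z*(z - 2)*(z + 3)*(z^3 - 5*z^2 - 9*z + 45) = z*(z - 2)*(z + 3)^2*(z^2 - 8*z + 15) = z*(z - 3)*(z - 2)*(z + 3)^2*(z - 5)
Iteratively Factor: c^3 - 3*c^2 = (c - 3)*(c^2) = c*(c - 3)*(c)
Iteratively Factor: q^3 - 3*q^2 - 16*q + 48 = (q - 3)*(q^2 - 16) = (q - 4)*(q - 3)*(q + 4)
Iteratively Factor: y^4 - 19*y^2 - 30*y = (y + 3)*(y^3 - 3*y^2 - 10*y) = y*(y + 3)*(y^2 - 3*y - 10) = y*(y - 5)*(y + 3)*(y + 2)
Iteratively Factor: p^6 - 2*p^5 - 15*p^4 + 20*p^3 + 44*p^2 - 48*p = (p - 4)*(p^5 + 2*p^4 - 7*p^3 - 8*p^2 + 12*p) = (p - 4)*(p - 1)*(p^4 + 3*p^3 - 4*p^2 - 12*p) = (p - 4)*(p - 2)*(p - 1)*(p^3 + 5*p^2 + 6*p) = p*(p - 4)*(p - 2)*(p - 1)*(p^2 + 5*p + 6) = p*(p - 4)*(p - 2)*(p - 1)*(p + 3)*(p + 2)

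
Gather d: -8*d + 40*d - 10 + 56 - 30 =32*d + 16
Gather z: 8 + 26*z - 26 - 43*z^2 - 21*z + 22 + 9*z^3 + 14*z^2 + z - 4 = 9*z^3 - 29*z^2 + 6*z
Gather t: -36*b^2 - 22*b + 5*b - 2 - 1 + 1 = -36*b^2 - 17*b - 2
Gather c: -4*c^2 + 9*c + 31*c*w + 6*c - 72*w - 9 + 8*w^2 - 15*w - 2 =-4*c^2 + c*(31*w + 15) + 8*w^2 - 87*w - 11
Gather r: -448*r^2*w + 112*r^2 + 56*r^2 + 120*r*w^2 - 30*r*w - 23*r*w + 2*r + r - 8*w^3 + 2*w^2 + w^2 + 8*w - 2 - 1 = r^2*(168 - 448*w) + r*(120*w^2 - 53*w + 3) - 8*w^3 + 3*w^2 + 8*w - 3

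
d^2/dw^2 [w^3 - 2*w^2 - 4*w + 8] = 6*w - 4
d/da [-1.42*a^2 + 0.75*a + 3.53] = 0.75 - 2.84*a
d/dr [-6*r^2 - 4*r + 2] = -12*r - 4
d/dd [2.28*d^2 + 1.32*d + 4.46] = 4.56*d + 1.32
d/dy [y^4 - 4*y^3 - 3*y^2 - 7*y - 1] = 4*y^3 - 12*y^2 - 6*y - 7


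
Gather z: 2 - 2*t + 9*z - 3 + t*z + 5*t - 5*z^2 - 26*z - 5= 3*t - 5*z^2 + z*(t - 17) - 6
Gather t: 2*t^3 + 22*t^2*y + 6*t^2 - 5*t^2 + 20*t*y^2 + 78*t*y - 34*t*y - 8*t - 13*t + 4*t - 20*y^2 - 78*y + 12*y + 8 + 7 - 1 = 2*t^3 + t^2*(22*y + 1) + t*(20*y^2 + 44*y - 17) - 20*y^2 - 66*y + 14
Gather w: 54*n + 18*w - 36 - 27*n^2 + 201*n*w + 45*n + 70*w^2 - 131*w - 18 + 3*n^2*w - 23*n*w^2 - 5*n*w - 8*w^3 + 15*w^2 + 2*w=-27*n^2 + 99*n - 8*w^3 + w^2*(85 - 23*n) + w*(3*n^2 + 196*n - 111) - 54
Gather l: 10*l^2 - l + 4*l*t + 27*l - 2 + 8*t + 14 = 10*l^2 + l*(4*t + 26) + 8*t + 12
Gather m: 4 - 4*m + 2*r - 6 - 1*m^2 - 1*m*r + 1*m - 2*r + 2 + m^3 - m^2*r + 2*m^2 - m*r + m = m^3 + m^2*(1 - r) + m*(-2*r - 2)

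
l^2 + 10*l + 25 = (l + 5)^2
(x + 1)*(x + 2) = x^2 + 3*x + 2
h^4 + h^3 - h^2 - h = h*(h - 1)*(h + 1)^2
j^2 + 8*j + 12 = (j + 2)*(j + 6)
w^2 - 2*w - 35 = (w - 7)*(w + 5)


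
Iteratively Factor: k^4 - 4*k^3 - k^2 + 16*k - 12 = (k - 1)*(k^3 - 3*k^2 - 4*k + 12) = (k - 3)*(k - 1)*(k^2 - 4) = (k - 3)*(k - 2)*(k - 1)*(k + 2)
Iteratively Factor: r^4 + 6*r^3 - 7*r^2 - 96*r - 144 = (r + 3)*(r^3 + 3*r^2 - 16*r - 48) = (r + 3)^2*(r^2 - 16) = (r - 4)*(r + 3)^2*(r + 4)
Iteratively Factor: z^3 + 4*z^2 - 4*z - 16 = (z + 2)*(z^2 + 2*z - 8) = (z - 2)*(z + 2)*(z + 4)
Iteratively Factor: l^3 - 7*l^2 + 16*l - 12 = (l - 2)*(l^2 - 5*l + 6) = (l - 2)^2*(l - 3)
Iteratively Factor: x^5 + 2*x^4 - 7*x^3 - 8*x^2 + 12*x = (x - 2)*(x^4 + 4*x^3 + x^2 - 6*x) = (x - 2)*(x + 3)*(x^3 + x^2 - 2*x) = (x - 2)*(x - 1)*(x + 3)*(x^2 + 2*x) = (x - 2)*(x - 1)*(x + 2)*(x + 3)*(x)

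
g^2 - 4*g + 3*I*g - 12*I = (g - 4)*(g + 3*I)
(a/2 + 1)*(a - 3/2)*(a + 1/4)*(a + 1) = a^4/2 + 7*a^3/8 - 17*a^2/16 - 29*a/16 - 3/8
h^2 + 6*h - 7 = (h - 1)*(h + 7)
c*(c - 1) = c^2 - c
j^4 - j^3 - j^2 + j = j*(j - 1)^2*(j + 1)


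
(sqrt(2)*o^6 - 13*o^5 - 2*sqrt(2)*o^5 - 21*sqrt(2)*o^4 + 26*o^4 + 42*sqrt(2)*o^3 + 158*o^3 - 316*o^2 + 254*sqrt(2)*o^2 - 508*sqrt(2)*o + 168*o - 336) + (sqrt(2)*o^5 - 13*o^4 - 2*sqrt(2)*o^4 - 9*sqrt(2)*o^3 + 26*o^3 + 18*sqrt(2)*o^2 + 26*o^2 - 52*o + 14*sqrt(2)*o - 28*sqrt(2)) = sqrt(2)*o^6 - 13*o^5 - sqrt(2)*o^5 - 23*sqrt(2)*o^4 + 13*o^4 + 33*sqrt(2)*o^3 + 184*o^3 - 290*o^2 + 272*sqrt(2)*o^2 - 494*sqrt(2)*o + 116*o - 336 - 28*sqrt(2)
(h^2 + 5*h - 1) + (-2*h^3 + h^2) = -2*h^3 + 2*h^2 + 5*h - 1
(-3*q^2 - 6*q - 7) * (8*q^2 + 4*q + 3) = -24*q^4 - 60*q^3 - 89*q^2 - 46*q - 21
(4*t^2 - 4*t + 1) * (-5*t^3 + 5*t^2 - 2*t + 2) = -20*t^5 + 40*t^4 - 33*t^3 + 21*t^2 - 10*t + 2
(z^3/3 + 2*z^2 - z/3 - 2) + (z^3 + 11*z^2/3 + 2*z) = 4*z^3/3 + 17*z^2/3 + 5*z/3 - 2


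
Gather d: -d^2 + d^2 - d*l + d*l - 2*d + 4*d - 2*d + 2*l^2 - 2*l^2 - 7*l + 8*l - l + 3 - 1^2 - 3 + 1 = 0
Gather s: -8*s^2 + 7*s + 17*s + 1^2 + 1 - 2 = -8*s^2 + 24*s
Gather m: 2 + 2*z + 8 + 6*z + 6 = 8*z + 16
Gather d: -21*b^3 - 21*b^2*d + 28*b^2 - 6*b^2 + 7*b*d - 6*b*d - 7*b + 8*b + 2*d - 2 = -21*b^3 + 22*b^2 + b + d*(-21*b^2 + b + 2) - 2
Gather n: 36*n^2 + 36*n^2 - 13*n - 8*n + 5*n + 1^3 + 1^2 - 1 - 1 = 72*n^2 - 16*n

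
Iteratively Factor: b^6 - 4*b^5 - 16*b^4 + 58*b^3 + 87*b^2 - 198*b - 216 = (b - 3)*(b^5 - b^4 - 19*b^3 + b^2 + 90*b + 72) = (b - 3)*(b + 3)*(b^4 - 4*b^3 - 7*b^2 + 22*b + 24) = (b - 3)^2*(b + 3)*(b^3 - b^2 - 10*b - 8) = (b - 3)^2*(b + 2)*(b + 3)*(b^2 - 3*b - 4) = (b - 3)^2*(b + 1)*(b + 2)*(b + 3)*(b - 4)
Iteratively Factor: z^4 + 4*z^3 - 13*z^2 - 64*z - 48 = (z + 3)*(z^3 + z^2 - 16*z - 16) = (z - 4)*(z + 3)*(z^2 + 5*z + 4) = (z - 4)*(z + 3)*(z + 4)*(z + 1)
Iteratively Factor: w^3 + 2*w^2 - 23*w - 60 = (w - 5)*(w^2 + 7*w + 12) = (w - 5)*(w + 4)*(w + 3)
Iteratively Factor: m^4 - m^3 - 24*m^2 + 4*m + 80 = (m - 2)*(m^3 + m^2 - 22*m - 40) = (m - 5)*(m - 2)*(m^2 + 6*m + 8) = (m - 5)*(m - 2)*(m + 2)*(m + 4)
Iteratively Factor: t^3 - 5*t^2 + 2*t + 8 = (t - 4)*(t^2 - t - 2) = (t - 4)*(t - 2)*(t + 1)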